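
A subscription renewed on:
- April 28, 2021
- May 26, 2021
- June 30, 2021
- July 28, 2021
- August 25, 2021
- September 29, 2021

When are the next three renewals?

All Wednesdays; the gaps (28, 35, 28, 28, 35) vary with month length.
This is the last Wednesday of each month.
October 2021 ends with Wednesday October 27, 2021.
November 2021 ends with Wednesday November 24, 2021.
Last Wednesday of December 2021: December 29, 2021.

October 27, 2021; November 24, 2021; December 29, 2021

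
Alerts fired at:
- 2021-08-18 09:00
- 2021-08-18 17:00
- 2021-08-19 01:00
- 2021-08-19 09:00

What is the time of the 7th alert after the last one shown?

2021-08-21 17:00

Gaps: 8, 8, 8 hours — each event is 8 hours after the previous one.
2021-08-19 09:00 + 8 h = 2021-08-19 17:00.
2021-08-19 17:00 + 8 h = 2021-08-20 01:00.
2021-08-20 01:00 + 8 h = 2021-08-20 09:00.
2021-08-20 09:00 + 8 h = 2021-08-20 17:00.
2021-08-20 17:00 + 8 h = 2021-08-21 01:00.
2021-08-21 01:00 + 8 h = 2021-08-21 09:00.
2021-08-21 09:00 + 8 h = 2021-08-21 17:00.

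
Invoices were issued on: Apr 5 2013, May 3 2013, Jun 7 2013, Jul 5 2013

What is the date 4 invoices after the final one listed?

Nov 1 2013

Gaps: 28, 35, 28 days — a mix of 28 and 35. Every date is a Friday.
Each is the 1st Friday of its month.
1st Friday of August 2013: Aug 2 2013.
1st Friday of September 2013: Sep 6 2013.
1st Friday of October 2013: Oct 4 2013.
1st Friday of November 2013: Nov 1 2013.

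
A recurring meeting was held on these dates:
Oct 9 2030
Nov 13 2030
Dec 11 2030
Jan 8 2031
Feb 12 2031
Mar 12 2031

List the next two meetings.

Apr 9 2031, May 14 2031

Gaps: 35, 28, 28, 35, 28 days — a mix of 28 and 35. Every date is a Wednesday.
Each is the 2nd Wednesday of its month.
2nd Wednesday of April 2031: Apr 9 2031.
2nd Wednesday of May 2031: May 14 2031.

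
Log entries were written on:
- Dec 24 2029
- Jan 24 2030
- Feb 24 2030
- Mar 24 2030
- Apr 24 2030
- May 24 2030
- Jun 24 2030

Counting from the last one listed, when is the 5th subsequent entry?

Gaps: 31, 31, 28, 31, 30, 31 days — not constant. Every event is on the 24th of the month.
Pattern: the 24th of each month.
July 2030: Jul 24 2030.
August 2030: Aug 24 2030.
September 2030: Sep 24 2030.
Next: October 2030 → Oct 24 2030.
November 2030: Nov 24 2030.

Nov 24 2030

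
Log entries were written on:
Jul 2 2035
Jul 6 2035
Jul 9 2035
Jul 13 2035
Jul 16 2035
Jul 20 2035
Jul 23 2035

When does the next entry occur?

Jul 27 2035

The gap pattern 4, 3, 4, 3, 4, 3 repeats every 2 events.
These are the Mondays and Fridays of each week.
The following Friday is Jul 27 2035.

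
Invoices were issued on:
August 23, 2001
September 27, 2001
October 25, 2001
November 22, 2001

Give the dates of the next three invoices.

December 27, 2001; January 24, 2002; February 28, 2002

These are Thursdays at 28- or 35-day spacing (35, 28, 28).
The pattern: 4th Thursday of the month.
December 2001 — 4th Thursday is December 27, 2001.
January 2002 — 4th Thursday is January 24, 2002.
4th Thursday of February 2002: February 28, 2002.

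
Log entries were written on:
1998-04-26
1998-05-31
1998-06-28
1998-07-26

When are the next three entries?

1998-08-30, 1998-09-27, 1998-10-25

All Sundays; the gaps (35, 28, 28) vary with month length.
This is the last Sunday of each month.
Last Sunday of August 1998: 1998-08-30.
Last Sunday of September 1998: 1998-09-27.
Last Sunday of October 1998: 1998-10-25.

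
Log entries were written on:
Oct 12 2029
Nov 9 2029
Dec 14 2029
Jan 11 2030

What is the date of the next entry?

Feb 8 2030

These are Fridays at 28- or 35-day spacing (28, 35, 28).
The pattern: 2nd Friday of the month.
2nd Friday of February 2030: Feb 8 2030.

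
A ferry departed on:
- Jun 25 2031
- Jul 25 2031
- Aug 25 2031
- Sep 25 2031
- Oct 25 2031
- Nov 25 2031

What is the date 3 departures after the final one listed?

The day-of-month is always 25 (30, 31, 31, 30, 31 days between events).
So this recurs on the 25th of each month.
December 2031: Dec 25 2031.
Next: January 2032 → Jan 25 2032.
Next: February 2032 → Feb 25 2032.

Feb 25 2032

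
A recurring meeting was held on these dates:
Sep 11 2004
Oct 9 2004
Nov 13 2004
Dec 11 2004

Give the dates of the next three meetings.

Jan 8 2005, Feb 12 2005, Mar 12 2005

Gaps: 28, 35, 28 days — a mix of 28 and 35. Every date is a Saturday.
Each is the 2nd Saturday of its month.
2nd Saturday of January 2005: Jan 8 2005.
2nd Saturday of February 2005: Feb 12 2005.
2nd Saturday of March 2005: Mar 12 2005.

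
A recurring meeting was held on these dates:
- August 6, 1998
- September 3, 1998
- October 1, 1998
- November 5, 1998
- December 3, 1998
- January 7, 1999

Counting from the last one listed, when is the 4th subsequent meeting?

May 6, 1999

Gaps: 28, 28, 35, 28, 35 days — a mix of 28 and 35. Every date is a Thursday.
Each is the 1st Thursday of its month.
1st Thursday of February 1999: February 4, 1999.
1st Thursday of March 1999: March 4, 1999.
1st Thursday of April 1999: April 1, 1999.
May 1999 — 1st Thursday is May 6, 1999.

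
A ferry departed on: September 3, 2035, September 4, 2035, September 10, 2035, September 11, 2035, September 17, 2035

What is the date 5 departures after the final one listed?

October 2, 2035

Every event lands on a Monday or Tuesday (gaps cycle 1, 6, 1, 6).
So the schedule is: every Monday and Tuesday.
The following Tuesday is September 18, 2035.
The following Monday is September 24, 2035.
Next Tuesday: September 25, 2035.
The following Monday is October 1, 2035.
Next Tuesday: October 2, 2035.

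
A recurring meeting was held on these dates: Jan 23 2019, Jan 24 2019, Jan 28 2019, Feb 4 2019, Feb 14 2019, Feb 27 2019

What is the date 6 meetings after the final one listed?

Intervals are 1, 4, 7, 10, 13 days — an arithmetic progression with common difference 3.
Next gap: 16 days. Feb 27 2019 + 16 days = Mar 15 2019.
Next gap: 19 days. Mar 15 2019 + 19 days = Apr 3 2019.
Next gap: 22 days. Apr 3 2019 + 22 days = Apr 25 2019.
Next gap: 25 days. Apr 25 2019 + 25 days = May 20 2019.
Next gap: 28 days. May 20 2019 + 28 days = Jun 17 2019.
Next gap: 31 days. Jun 17 2019 + 31 days = Jul 18 2019.

Jul 18 2019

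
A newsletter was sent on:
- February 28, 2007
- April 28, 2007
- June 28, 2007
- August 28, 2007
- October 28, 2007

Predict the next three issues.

December 28, 2007; February 28, 2008; April 28, 2008

Gaps: 59, 61, 61, 61 days — not constant. Every event is on the 28th of the month.
Pattern: the 28th of every 2 months.
Next: December 2007 → December 28, 2007.
February 2008: February 28, 2008.
April 2008: April 28, 2008.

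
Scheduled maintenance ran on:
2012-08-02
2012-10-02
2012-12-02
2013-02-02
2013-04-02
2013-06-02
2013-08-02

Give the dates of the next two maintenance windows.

Gaps: 61, 61, 62, 59, 61, 61 days — not constant. Every event is on the 2nd of the month.
Pattern: the 2nd of every 2 months.
Next: October 2013 → 2013-10-02.
December 2013: 2013-12-02.

2013-10-02, 2013-12-02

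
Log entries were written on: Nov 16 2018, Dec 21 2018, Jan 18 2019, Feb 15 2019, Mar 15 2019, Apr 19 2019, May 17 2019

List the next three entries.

Jun 21 2019, Jul 19 2019, Aug 16 2019

All dates are Fridays, 35, 28, 28, 28, 35, 28 days apart.
Specifically, the 3rd Friday of each month.
3rd Friday of June 2019: Jun 21 2019.
July 2019 — 3rd Friday is Jul 19 2019.
3rd Friday of August 2019: Aug 16 2019.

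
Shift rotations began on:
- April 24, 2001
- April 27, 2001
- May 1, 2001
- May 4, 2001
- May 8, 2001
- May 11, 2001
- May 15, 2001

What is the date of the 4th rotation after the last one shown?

The gap pattern 3, 4, 3, 4, 3, 4 repeats every 2 events.
These are the Tuesdays and Fridays of each week.
The following Friday is May 18, 2001.
Next Tuesday: May 22, 2001.
The following Friday is May 25, 2001.
The following Tuesday is May 29, 2001.

May 29, 2001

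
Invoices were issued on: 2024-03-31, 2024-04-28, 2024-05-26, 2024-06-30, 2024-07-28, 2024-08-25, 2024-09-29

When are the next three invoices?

All Sundays; the gaps (28, 28, 35, 28, 28, 35) vary with month length.
This is the last Sunday of each month.
Last Sunday of October 2024: 2024-10-27.
Last Sunday of November 2024: 2024-11-24.
Last Sunday of December 2024: 2024-12-29.

2024-10-27, 2024-11-24, 2024-12-29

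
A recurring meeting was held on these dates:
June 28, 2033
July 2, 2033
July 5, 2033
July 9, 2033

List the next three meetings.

Every event lands on a Tuesday or Saturday (gaps cycle 4, 3, 4).
So the schedule is: every Tuesday and Saturday.
Next Tuesday: July 12, 2033.
The following Saturday is July 16, 2033.
Next Tuesday: July 19, 2033.

July 12, 2033; July 16, 2033; July 19, 2033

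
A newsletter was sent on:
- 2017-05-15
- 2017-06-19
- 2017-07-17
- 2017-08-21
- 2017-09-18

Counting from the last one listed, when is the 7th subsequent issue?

2018-04-16

These are Mondays at 28- or 35-day spacing (35, 28, 35, 28).
The pattern: 3rd Monday of the month.
October 2017 — 3rd Monday is 2017-10-16.
November 2017 — 3rd Monday is 2017-11-20.
3rd Monday of December 2017: 2017-12-18.
3rd Monday of January 2018: 2018-01-15.
February 2018 — 3rd Monday is 2018-02-19.
March 2018 — 3rd Monday is 2018-03-19.
3rd Monday of April 2018: 2018-04-16.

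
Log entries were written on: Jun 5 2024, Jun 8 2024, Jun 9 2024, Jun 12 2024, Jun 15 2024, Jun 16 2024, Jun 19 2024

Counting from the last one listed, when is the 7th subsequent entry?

The gap pattern 3, 1, 3, 3, 1, 3 repeats every 3 events.
These are the Wednesdays, Saturdays and Sundays of each week.
Next Saturday: Jun 22 2024.
The following Sunday is Jun 23 2024.
Next Wednesday: Jun 26 2024.
The following Saturday is Jun 29 2024.
The following Sunday is Jun 30 2024.
Next Wednesday: Jul 3 2024.
Next Saturday: Jul 6 2024.

Jul 6 2024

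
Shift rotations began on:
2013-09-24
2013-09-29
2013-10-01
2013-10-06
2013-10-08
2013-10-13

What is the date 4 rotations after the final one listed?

2013-10-27

The gap pattern 5, 2, 5, 2, 5 repeats every 2 events.
These are the Tuesdays and Sundays of each week.
Next Tuesday: 2013-10-15.
The following Sunday is 2013-10-20.
Next Tuesday: 2013-10-22.
The following Sunday is 2013-10-27.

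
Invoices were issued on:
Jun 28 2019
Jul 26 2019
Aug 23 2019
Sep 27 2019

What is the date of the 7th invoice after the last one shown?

Apr 24 2020

These are Fridays at 28- or 35-day spacing (28, 28, 35).
The pattern: 4th Friday of the month.
4th Friday of October 2019: Oct 25 2019.
4th Friday of November 2019: Nov 22 2019.
4th Friday of December 2019: Dec 27 2019.
4th Friday of January 2020: Jan 24 2020.
February 2020 — 4th Friday is Feb 28 2020.
4th Friday of March 2020: Mar 27 2020.
April 2020 — 4th Friday is Apr 24 2020.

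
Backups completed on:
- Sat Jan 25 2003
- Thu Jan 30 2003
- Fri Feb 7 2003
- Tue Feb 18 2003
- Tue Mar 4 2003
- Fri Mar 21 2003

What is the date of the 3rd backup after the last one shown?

Gaps: 5, 8, 11, 14, 17 days — each gap is 3 larger than the previous one.
Next gap: 20 days. Fri Mar 21 2003 + 20 days = Thu Apr 10 2003.
Next gap: 23 days. Thu Apr 10 2003 + 23 days = Sat May 3 2003.
Next gap: 26 days. Sat May 3 2003 + 26 days = Thu May 29 2003.

Thu May 29 2003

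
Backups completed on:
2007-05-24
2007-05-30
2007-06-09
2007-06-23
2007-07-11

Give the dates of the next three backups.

Gaps: 6, 10, 14, 18 days — each gap is 4 larger than the previous one.
Next gap: 22 days. 2007-07-11 + 22 days = 2007-08-02.
Next gap: 26 days. 2007-08-02 + 26 days = 2007-08-28.
Next gap: 30 days. 2007-08-28 + 30 days = 2007-09-27.

2007-08-02, 2007-08-28, 2007-09-27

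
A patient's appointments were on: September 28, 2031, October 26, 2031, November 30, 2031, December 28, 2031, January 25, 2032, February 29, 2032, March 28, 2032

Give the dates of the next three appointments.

Every date is a Sunday; gaps 28, 35, 28, 28, 35, 28 days.
Each is the last Sunday of its month (at least one falls on the 29th or later, ruling out '4th Sunday').
April 2032 ends with Sunday April 25, 2032.
Last Sunday of May 2032: May 30, 2032.
Last Sunday of June 2032: June 27, 2032.

April 25, 2032; May 30, 2032; June 27, 2032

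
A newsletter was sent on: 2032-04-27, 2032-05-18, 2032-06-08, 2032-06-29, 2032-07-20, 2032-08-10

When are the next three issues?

2032-08-31, 2032-09-21, 2032-10-12

Gaps between consecutive events: 21, 21, 21, 21, 21 days — a constant 21-day interval.
2032-08-10 + 21 days = 2032-08-31.
2032-08-31 + 21 days = 2032-09-21.
2032-09-21 + 21 days = 2032-10-12.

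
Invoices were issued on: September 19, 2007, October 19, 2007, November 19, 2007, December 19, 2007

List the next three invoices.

January 19, 2008; February 19, 2008; March 19, 2008

Gaps: 30, 31, 30 days — not constant. Every event is on the 19th of the month.
Pattern: the 19th of each month.
Next: January 2008 → January 19, 2008.
Next: February 2008 → February 19, 2008.
Next: March 2008 → March 19, 2008.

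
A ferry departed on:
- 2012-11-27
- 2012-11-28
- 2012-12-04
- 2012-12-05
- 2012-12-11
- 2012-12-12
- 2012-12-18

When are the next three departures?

2012-12-19, 2012-12-25, 2012-12-26

Gaps: 1, 6, 1, 6, 1, 6 days — not constant, but cyclic with period 2.
The events fall on every Tuesday and Wednesday.
The following Wednesday is 2012-12-19.
Next Tuesday: 2012-12-25.
The following Wednesday is 2012-12-26.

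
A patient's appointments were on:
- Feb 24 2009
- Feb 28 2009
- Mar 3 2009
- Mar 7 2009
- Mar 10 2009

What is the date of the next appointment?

Every event lands on a Tuesday or Saturday (gaps cycle 4, 3, 4, 3).
So the schedule is: every Tuesday and Saturday.
Next Saturday: Mar 14 2009.

Mar 14 2009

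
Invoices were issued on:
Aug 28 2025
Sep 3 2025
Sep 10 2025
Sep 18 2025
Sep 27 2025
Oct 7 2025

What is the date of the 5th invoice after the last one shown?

The spacing grows by 1 each time: 6, 7, 8, 9, 10 days.
Next gap: 11 days. Oct 7 2025 + 11 days = Oct 18 2025.
Next gap: 12 days. Oct 18 2025 + 12 days = Oct 30 2025.
Next gap: 13 days. Oct 30 2025 + 13 days = Nov 12 2025.
Next gap: 14 days. Nov 12 2025 + 14 days = Nov 26 2025.
Next gap: 15 days. Nov 26 2025 + 15 days = Dec 11 2025.

Dec 11 2025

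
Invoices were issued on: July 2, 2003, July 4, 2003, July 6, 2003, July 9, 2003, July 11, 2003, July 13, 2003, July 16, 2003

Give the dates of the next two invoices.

July 18, 2003; July 20, 2003

The gap pattern 2, 2, 3, 2, 2, 3 repeats every 3 events.
These are the Wednesdays, Fridays and Sundays of each week.
The following Friday is July 18, 2003.
The following Sunday is July 20, 2003.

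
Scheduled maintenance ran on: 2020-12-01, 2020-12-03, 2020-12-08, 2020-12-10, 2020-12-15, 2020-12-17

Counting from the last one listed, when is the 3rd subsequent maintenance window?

2020-12-29

Gaps: 2, 5, 2, 5, 2 days — not constant, but cyclic with period 2.
The events fall on every Tuesday and Thursday.
Next Tuesday: 2020-12-22.
Next Thursday: 2020-12-24.
The following Tuesday is 2020-12-29.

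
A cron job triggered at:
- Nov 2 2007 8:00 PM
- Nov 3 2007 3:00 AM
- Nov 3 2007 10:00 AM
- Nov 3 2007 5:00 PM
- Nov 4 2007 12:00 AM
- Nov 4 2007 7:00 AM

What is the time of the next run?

Nov 4 2007 2:00 PM

Spacing: 7, 7, 7, 7, 7 h — constant 7 h.
Nov 4 2007 7:00 AM + 7 h = Nov 4 2007 2:00 PM.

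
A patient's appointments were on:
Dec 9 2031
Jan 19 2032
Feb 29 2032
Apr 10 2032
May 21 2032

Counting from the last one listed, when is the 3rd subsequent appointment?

Sep 21 2032

Every event comes 41 days after the last (41, 41, 41, 41).
May 21 2032 + 41 days = Jul 1 2032.
Jul 1 2032 + 41 days = Aug 11 2032.
Aug 11 2032 + 41 days = Sep 21 2032.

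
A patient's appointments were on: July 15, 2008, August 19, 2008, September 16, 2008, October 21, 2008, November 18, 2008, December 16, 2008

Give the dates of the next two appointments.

All dates are Tuesdays, 35, 28, 35, 28, 28 days apart.
Specifically, the 3rd Tuesday of each month.
3rd Tuesday of January 2009: January 20, 2009.
3rd Tuesday of February 2009: February 17, 2009.

January 20, 2009; February 17, 2009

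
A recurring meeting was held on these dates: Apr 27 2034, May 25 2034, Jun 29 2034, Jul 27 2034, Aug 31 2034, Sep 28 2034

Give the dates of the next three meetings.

All Thursdays; the gaps (28, 35, 28, 35, 28) vary with month length.
This is the last Thursday of each month.
October 2034 ends with Thursday Oct 26 2034.
Last Thursday of November 2034: Nov 30 2034.
December 2034 ends with Thursday Dec 28 2034.

Oct 26 2034, Nov 30 2034, Dec 28 2034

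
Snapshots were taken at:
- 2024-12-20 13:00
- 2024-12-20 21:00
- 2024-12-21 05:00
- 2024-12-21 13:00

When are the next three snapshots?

Spacing: 8, 8, 8 h — constant 8 h.
2024-12-21 13:00 + 8 h = 2024-12-21 21:00.
2024-12-21 21:00 + 8 h = 2024-12-22 05:00.
2024-12-22 05:00 + 8 h = 2024-12-22 13:00.

2024-12-21 21:00, 2024-12-22 05:00, 2024-12-22 13:00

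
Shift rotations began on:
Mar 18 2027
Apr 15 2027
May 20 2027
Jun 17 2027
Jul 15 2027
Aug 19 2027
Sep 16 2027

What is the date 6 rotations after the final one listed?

Mar 16 2028

All dates are Thursdays, 28, 35, 28, 28, 35, 28 days apart.
Specifically, the 3rd Thursday of each month.
3rd Thursday of October 2027: Oct 21 2027.
3rd Thursday of November 2027: Nov 18 2027.
December 2027 — 3rd Thursday is Dec 16 2027.
January 2028 — 3rd Thursday is Jan 20 2028.
February 2028 — 3rd Thursday is Feb 17 2028.
3rd Thursday of March 2028: Mar 16 2028.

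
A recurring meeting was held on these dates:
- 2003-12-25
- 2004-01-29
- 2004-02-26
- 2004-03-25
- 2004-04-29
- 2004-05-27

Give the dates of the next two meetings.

These are Thursdays with 35, 28, 28, 35, 28-day gaps.
Each is the final Thursday of its month — 2004-01-29 is past the 28th, so '4th Thursday' doesn't fit.
June 2004 ends with Thursday 2004-06-24.
Last Thursday of July 2004: 2004-07-29.

2004-06-24, 2004-07-29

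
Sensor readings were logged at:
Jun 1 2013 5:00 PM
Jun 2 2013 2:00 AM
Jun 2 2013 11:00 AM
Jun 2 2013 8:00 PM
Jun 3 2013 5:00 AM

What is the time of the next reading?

Jun 3 2013 2:00 PM

Spacing: 9, 9, 9, 9 h — constant 9 h.
Jun 3 2013 5:00 AM + 9 h = Jun 3 2013 2:00 PM.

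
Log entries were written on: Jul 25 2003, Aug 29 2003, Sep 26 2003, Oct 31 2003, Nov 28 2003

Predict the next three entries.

Every date is a Friday; gaps 35, 28, 35, 28 days.
Each is the last Friday of its month (at least one falls on the 29th or later, ruling out '4th Friday').
Last Friday of December 2003: Dec 26 2003.
January 2004 ends with Friday Jan 30 2004.
Last Friday of February 2004: Feb 27 2004.

Dec 26 2003, Jan 30 2004, Feb 27 2004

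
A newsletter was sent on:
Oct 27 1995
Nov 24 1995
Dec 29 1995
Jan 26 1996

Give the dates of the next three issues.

Feb 23 1996, Mar 29 1996, Apr 26 1996

These are Fridays with 28, 35, 28-day gaps.
Each is the final Friday of its month — Dec 29 1995 is past the 28th, so '4th Friday' doesn't fit.
February 1996 ends with Friday Feb 23 1996.
March 1996 ends with Friday Mar 29 1996.
Last Friday of April 1996: Apr 26 1996.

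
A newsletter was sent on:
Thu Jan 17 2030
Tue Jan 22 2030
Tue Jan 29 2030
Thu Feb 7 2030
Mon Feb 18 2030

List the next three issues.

The spacing grows by 2 each time: 5, 7, 9, 11 days.
Next gap: 13 days. Mon Feb 18 2030 + 13 days = Sun Mar 3 2030.
Next gap: 15 days. Sun Mar 3 2030 + 15 days = Mon Mar 18 2030.
Next gap: 17 days. Mon Mar 18 2030 + 17 days = Thu Apr 4 2030.

Sun Mar 3 2030, Mon Mar 18 2030, Thu Apr 4 2030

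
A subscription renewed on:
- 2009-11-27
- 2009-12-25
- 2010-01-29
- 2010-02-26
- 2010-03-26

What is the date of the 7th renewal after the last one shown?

Every date is a Friday; gaps 28, 35, 28, 28 days.
Each is the last Friday of its month (at least one falls on the 29th or later, ruling out '4th Friday').
April 2010 ends with Friday 2010-04-30.
Last Friday of May 2010: 2010-05-28.
Last Friday of June 2010: 2010-06-25.
July 2010 ends with Friday 2010-07-30.
August 2010 ends with Friday 2010-08-27.
September 2010 ends with Friday 2010-09-24.
October 2010 ends with Friday 2010-10-29.

2010-10-29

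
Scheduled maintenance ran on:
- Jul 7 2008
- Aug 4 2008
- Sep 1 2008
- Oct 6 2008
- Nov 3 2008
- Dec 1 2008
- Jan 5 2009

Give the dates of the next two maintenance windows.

Gaps: 28, 28, 35, 28, 28, 35 days — a mix of 28 and 35. Every date is a Monday.
Each is the 1st Monday of its month.
February 2009 — 1st Monday is Feb 2 2009.
1st Monday of March 2009: Mar 2 2009.

Feb 2 2009, Mar 2 2009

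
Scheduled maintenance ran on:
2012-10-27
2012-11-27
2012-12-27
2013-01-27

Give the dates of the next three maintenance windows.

2013-02-27, 2013-03-27, 2013-04-27

Each date is the 27th; the gaps (31, 30, 31) track the month lengths.
The rule is the 27th of each month.
Next: February 2013 → 2013-02-27.
Next: March 2013 → 2013-03-27.
Next: April 2013 → 2013-04-27.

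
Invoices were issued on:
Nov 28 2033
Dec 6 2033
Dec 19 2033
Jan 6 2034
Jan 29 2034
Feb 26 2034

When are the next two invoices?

Mar 31 2034, May 8 2034

Intervals are 8, 13, 18, 23, 28 days — an arithmetic progression with common difference 5.
Next gap: 33 days. Feb 26 2034 + 33 days = Mar 31 2034.
Next gap: 38 days. Mar 31 2034 + 38 days = May 8 2034.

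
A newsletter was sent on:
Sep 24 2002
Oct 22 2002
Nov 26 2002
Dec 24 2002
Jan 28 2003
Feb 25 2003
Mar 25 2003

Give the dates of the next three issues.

Apr 22 2003, May 27 2003, Jun 24 2003

Gaps: 28, 35, 28, 35, 28, 28 days — a mix of 28 and 35. Every date is a Tuesday.
Each is the 4th Tuesday of its month.
April 2003 — 4th Tuesday is Apr 22 2003.
May 2003 — 4th Tuesday is May 27 2003.
June 2003 — 4th Tuesday is Jun 24 2003.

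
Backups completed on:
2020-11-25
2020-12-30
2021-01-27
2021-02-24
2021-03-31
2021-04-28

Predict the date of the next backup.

2021-05-26

Every date is a Wednesday; gaps 35, 28, 28, 35, 28 days.
Each is the last Wednesday of its month (at least one falls on the 29th or later, ruling out '4th Wednesday').
Last Wednesday of May 2021: 2021-05-26.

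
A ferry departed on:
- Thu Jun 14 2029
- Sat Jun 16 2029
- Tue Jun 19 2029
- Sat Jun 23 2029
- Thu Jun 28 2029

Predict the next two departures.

The spacing grows by 1 each time: 2, 3, 4, 5 days.
Next gap: 6 days. Thu Jun 28 2029 + 6 days = Wed Jul 4 2029.
Next gap: 7 days. Wed Jul 4 2029 + 7 days = Wed Jul 11 2029.

Wed Jul 4 2029, Wed Jul 11 2029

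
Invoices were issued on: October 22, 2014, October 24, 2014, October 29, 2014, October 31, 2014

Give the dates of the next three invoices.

The gap pattern 2, 5, 2 repeats every 2 events.
These are the Wednesdays and Fridays of each week.
The following Wednesday is November 5, 2014.
Next Friday: November 7, 2014.
Next Wednesday: November 12, 2014.

November 5, 2014; November 7, 2014; November 12, 2014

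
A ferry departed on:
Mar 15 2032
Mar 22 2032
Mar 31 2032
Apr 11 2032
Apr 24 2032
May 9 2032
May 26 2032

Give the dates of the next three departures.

Jun 14 2032, Jul 5 2032, Jul 28 2032

Intervals are 7, 9, 11, 13, 15, 17 days — an arithmetic progression with common difference 2.
Next gap: 19 days. May 26 2032 + 19 days = Jun 14 2032.
Next gap: 21 days. Jun 14 2032 + 21 days = Jul 5 2032.
Next gap: 23 days. Jul 5 2032 + 23 days = Jul 28 2032.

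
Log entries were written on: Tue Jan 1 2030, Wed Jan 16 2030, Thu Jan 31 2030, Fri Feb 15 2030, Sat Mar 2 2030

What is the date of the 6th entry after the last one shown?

Gaps between consecutive events: 15, 15, 15, 15 days — a constant 15-day interval.
Sat Mar 2 2030 + 15 days = Sun Mar 17 2030.
Sun Mar 17 2030 + 15 days = Mon Apr 1 2030.
Mon Apr 1 2030 + 15 days = Tue Apr 16 2030.
Tue Apr 16 2030 + 15 days = Wed May 1 2030.
Wed May 1 2030 + 15 days = Thu May 16 2030.
Thu May 16 2030 + 15 days = Fri May 31 2030.

Fri May 31 2030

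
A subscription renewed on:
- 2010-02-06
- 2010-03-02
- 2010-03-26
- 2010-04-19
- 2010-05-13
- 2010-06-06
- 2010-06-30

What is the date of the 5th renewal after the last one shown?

The spacing is 24, 24, 24, 24, 24, 24 days — always 24 days.
2010-06-30 + 24 days = 2010-07-24.
2010-07-24 + 24 days = 2010-08-17.
2010-08-17 + 24 days = 2010-09-10.
2010-09-10 + 24 days = 2010-10-04.
2010-10-04 + 24 days = 2010-10-28.

2010-10-28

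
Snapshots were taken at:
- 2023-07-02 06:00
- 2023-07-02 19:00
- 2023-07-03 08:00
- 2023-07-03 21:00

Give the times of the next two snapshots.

Gaps: 13, 13, 13 hours — each event is 13 hours after the previous one.
2023-07-03 21:00 + 13 h = 2023-07-04 10:00.
2023-07-04 10:00 + 13 h = 2023-07-04 23:00.

2023-07-04 10:00, 2023-07-04 23:00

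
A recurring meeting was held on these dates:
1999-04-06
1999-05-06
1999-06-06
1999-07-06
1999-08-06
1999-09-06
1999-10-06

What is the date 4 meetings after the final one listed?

Each date is the 6th; the gaps (30, 31, 30, 31, 31, 30) track the month lengths.
The rule is the 6th of each month.
November 1999: 1999-11-06.
Next: December 1999 → 1999-12-06.
Next: January 2000 → 2000-01-06.
February 2000: 2000-02-06.

2000-02-06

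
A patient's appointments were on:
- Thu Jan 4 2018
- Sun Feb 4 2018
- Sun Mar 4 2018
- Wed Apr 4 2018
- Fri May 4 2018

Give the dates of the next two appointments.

Mon Jun 4 2018, Wed Jul 4 2018

The day-of-month is always 4 (31, 28, 31, 30 days between events).
So this recurs on the 4th of each month.
Next: June 2018 → Mon Jun 4 2018.
Next: July 2018 → Wed Jul 4 2018.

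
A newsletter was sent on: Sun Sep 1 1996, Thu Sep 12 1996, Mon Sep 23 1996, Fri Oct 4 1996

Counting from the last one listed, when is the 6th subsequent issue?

Every event comes 11 days after the last (11, 11, 11).
Fri Oct 4 1996 + 11 days = Tue Oct 15 1996.
Tue Oct 15 1996 + 11 days = Sat Oct 26 1996.
Sat Oct 26 1996 + 11 days = Wed Nov 6 1996.
Wed Nov 6 1996 + 11 days = Sun Nov 17 1996.
Sun Nov 17 1996 + 11 days = Thu Nov 28 1996.
Thu Nov 28 1996 + 11 days = Mon Dec 9 1996.

Mon Dec 9 1996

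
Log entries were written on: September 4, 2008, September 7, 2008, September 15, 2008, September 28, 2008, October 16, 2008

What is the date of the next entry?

Gaps: 3, 8, 13, 18 days — each gap is 5 larger than the previous one.
Next gap: 23 days. October 16, 2008 + 23 days = November 8, 2008.

November 8, 2008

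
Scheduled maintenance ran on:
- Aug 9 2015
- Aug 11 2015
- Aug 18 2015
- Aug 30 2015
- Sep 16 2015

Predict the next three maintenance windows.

Oct 8 2015, Nov 4 2015, Dec 6 2015

Intervals are 2, 7, 12, 17 days — an arithmetic progression with common difference 5.
Next gap: 22 days. Sep 16 2015 + 22 days = Oct 8 2015.
Next gap: 27 days. Oct 8 2015 + 27 days = Nov 4 2015.
Next gap: 32 days. Nov 4 2015 + 32 days = Dec 6 2015.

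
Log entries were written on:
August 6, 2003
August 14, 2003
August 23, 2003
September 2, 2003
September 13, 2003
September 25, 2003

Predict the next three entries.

Gaps: 8, 9, 10, 11, 12 days — each gap is 1 larger than the previous one.
Next gap: 13 days. September 25, 2003 + 13 days = October 8, 2003.
Next gap: 14 days. October 8, 2003 + 14 days = October 22, 2003.
Next gap: 15 days. October 22, 2003 + 15 days = November 6, 2003.

October 8, 2003; October 22, 2003; November 6, 2003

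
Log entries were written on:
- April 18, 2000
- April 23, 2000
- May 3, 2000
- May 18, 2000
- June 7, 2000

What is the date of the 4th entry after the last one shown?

October 15, 2000

Intervals are 5, 10, 15, 20 days — an arithmetic progression with common difference 5.
Next gap: 25 days. June 7, 2000 + 25 days = July 2, 2000.
Next gap: 30 days. July 2, 2000 + 30 days = August 1, 2000.
Next gap: 35 days. August 1, 2000 + 35 days = September 5, 2000.
Next gap: 40 days. September 5, 2000 + 40 days = October 15, 2000.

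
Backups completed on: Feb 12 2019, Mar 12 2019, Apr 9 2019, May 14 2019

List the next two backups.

Jun 11 2019, Jul 9 2019

Gaps: 28, 28, 35 days — a mix of 28 and 35. Every date is a Tuesday.
Each is the 2nd Tuesday of its month.
2nd Tuesday of June 2019: Jun 11 2019.
July 2019 — 2nd Tuesday is Jul 9 2019.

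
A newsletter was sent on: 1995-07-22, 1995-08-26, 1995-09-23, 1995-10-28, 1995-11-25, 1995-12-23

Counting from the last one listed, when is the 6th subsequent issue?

1996-06-22

Gaps: 35, 28, 35, 28, 28 days — a mix of 28 and 35. Every date is a Saturday.
Each is the 4th Saturday of its month.
4th Saturday of January 1996: 1996-01-27.
4th Saturday of February 1996: 1996-02-24.
4th Saturday of March 1996: 1996-03-23.
April 1996 — 4th Saturday is 1996-04-27.
May 1996 — 4th Saturday is 1996-05-25.
June 1996 — 4th Saturday is 1996-06-22.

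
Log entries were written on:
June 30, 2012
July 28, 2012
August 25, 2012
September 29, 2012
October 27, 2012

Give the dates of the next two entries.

These are Saturdays with 28, 28, 35, 28-day gaps.
Each is the final Saturday of its month — June 30, 2012 is past the 28th, so '4th Saturday' doesn't fit.
November 2012 ends with Saturday November 24, 2012.
December 2012 ends with Saturday December 29, 2012.

November 24, 2012; December 29, 2012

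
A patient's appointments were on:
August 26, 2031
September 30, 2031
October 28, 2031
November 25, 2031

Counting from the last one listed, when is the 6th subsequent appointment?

All Tuesdays; the gaps (35, 28, 28) vary with month length.
This is the last Tuesday of each month.
Last Tuesday of December 2031: December 30, 2031.
Last Tuesday of January 2032: January 27, 2032.
Last Tuesday of February 2032: February 24, 2032.
Last Tuesday of March 2032: March 30, 2032.
Last Tuesday of April 2032: April 27, 2032.
May 2032 ends with Tuesday May 25, 2032.

May 25, 2032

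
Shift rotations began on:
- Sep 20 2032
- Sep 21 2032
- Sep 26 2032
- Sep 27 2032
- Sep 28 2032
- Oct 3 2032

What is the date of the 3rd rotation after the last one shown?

Gaps: 1, 5, 1, 1, 5 days — not constant, but cyclic with period 3.
The events fall on every Monday, Tuesday and Sunday.
Next Monday: Oct 4 2032.
Next Tuesday: Oct 5 2032.
Next Sunday: Oct 10 2032.

Oct 10 2032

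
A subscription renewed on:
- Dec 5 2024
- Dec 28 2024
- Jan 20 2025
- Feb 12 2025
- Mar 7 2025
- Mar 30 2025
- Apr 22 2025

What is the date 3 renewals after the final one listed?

Jun 30 2025

The spacing is 23, 23, 23, 23, 23, 23 days — always 23 days.
Apr 22 2025 + 23 days = May 15 2025.
May 15 2025 + 23 days = Jun 7 2025.
Jun 7 2025 + 23 days = Jun 30 2025.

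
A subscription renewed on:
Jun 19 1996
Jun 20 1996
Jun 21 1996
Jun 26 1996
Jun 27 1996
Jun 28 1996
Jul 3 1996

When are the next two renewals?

Jul 4 1996, Jul 5 1996

Gaps: 1, 1, 5, 1, 1, 5 days — not constant, but cyclic with period 3.
The events fall on every Wednesday, Thursday and Friday.
The following Thursday is Jul 4 1996.
Next Friday: Jul 5 1996.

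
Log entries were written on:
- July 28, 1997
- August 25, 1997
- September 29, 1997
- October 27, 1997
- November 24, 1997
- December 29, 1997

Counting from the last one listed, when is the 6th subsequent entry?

All Mondays; the gaps (28, 35, 28, 28, 35) vary with month length.
This is the last Monday of each month.
Last Monday of January 1998: January 26, 1998.
February 1998 ends with Monday February 23, 1998.
Last Monday of March 1998: March 30, 1998.
Last Monday of April 1998: April 27, 1998.
Last Monday of May 1998: May 25, 1998.
June 1998 ends with Monday June 29, 1998.

June 29, 1998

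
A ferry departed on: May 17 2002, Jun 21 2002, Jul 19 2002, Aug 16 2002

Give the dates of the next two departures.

Sep 20 2002, Oct 18 2002

All dates are Fridays, 35, 28, 28 days apart.
Specifically, the 3rd Friday of each month.
3rd Friday of September 2002: Sep 20 2002.
October 2002 — 3rd Friday is Oct 18 2002.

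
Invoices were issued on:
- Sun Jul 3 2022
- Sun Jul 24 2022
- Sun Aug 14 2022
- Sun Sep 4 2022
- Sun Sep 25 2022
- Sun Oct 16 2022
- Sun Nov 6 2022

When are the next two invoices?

Sun Nov 27 2022, Sun Dec 18 2022

The spacing is 21, 21, 21, 21, 21, 21 days — always 21 days.
Sun Nov 6 2022 + 21 days = Sun Nov 27 2022.
Sun Nov 27 2022 + 21 days = Sun Dec 18 2022.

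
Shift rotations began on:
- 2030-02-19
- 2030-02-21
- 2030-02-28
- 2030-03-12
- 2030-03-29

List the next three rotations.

Intervals are 2, 7, 12, 17 days — an arithmetic progression with common difference 5.
Next gap: 22 days. 2030-03-29 + 22 days = 2030-04-20.
Next gap: 27 days. 2030-04-20 + 27 days = 2030-05-17.
Next gap: 32 days. 2030-05-17 + 32 days = 2030-06-18.

2030-04-20, 2030-05-17, 2030-06-18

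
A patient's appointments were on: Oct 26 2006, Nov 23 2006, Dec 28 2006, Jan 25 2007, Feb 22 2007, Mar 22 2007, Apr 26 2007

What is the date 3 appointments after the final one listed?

Jul 26 2007

All dates are Thursdays, 28, 35, 28, 28, 28, 35 days apart.
Specifically, the 4th Thursday of each month.
May 2007 — 4th Thursday is May 24 2007.
4th Thursday of June 2007: Jun 28 2007.
4th Thursday of July 2007: Jul 26 2007.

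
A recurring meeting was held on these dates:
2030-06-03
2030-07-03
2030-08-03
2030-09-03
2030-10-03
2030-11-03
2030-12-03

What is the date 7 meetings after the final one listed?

2031-07-03

The day-of-month is always 3 (30, 31, 31, 30, 31, 30 days between events).
So this recurs on the 3rd of each month.
January 2031: 2031-01-03.
Next: February 2031 → 2031-02-03.
March 2031: 2031-03-03.
Next: April 2031 → 2031-04-03.
Next: May 2031 → 2031-05-03.
June 2031: 2031-06-03.
Next: July 2031 → 2031-07-03.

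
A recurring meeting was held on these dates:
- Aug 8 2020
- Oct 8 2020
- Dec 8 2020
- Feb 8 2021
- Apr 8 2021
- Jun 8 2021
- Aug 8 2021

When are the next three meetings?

Gaps: 61, 61, 62, 59, 61, 61 days — not constant. Every event is on the 8th of the month.
Pattern: the 8th of every 2 months.
Next: October 2021 → Oct 8 2021.
Next: December 2021 → Dec 8 2021.
Next: February 2022 → Feb 8 2022.

Oct 8 2021, Dec 8 2021, Feb 8 2022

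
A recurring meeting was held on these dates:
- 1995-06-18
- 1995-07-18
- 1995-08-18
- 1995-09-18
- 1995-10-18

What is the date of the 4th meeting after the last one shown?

Each date is the 18th; the gaps (30, 31, 31, 30) track the month lengths.
The rule is the 18th of each month.
November 1995: 1995-11-18.
Next: December 1995 → 1995-12-18.
Next: January 1996 → 1996-01-18.
Next: February 1996 → 1996-02-18.

1996-02-18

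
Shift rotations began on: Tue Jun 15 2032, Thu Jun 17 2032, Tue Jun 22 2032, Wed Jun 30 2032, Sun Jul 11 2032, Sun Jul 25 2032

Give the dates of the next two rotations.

Wed Aug 11 2032, Tue Aug 31 2032

Intervals are 2, 5, 8, 11, 14 days — an arithmetic progression with common difference 3.
Next gap: 17 days. Sun Jul 25 2032 + 17 days = Wed Aug 11 2032.
Next gap: 20 days. Wed Aug 11 2032 + 20 days = Tue Aug 31 2032.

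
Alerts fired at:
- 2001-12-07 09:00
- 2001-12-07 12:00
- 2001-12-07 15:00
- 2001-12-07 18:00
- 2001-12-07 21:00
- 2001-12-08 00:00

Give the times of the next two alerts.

2001-12-08 03:00, 2001-12-08 06:00

Spacing: 3, 3, 3, 3, 3 h — constant 3 h.
2001-12-08 00:00 + 3 h = 2001-12-08 03:00.
2001-12-08 03:00 + 3 h = 2001-12-08 06:00.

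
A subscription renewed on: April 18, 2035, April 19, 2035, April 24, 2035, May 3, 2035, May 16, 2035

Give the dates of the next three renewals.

June 2, 2035; June 23, 2035; July 18, 2035

Gaps: 1, 5, 9, 13 days — each gap is 4 larger than the previous one.
Next gap: 17 days. May 16, 2035 + 17 days = June 2, 2035.
Next gap: 21 days. June 2, 2035 + 21 days = June 23, 2035.
Next gap: 25 days. June 23, 2035 + 25 days = July 18, 2035.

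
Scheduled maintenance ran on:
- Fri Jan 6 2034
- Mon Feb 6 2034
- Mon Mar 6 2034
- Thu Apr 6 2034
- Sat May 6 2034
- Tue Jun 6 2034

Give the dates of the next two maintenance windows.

Thu Jul 6 2034, Sun Aug 6 2034

The day-of-month is always 6 (31, 28, 31, 30, 31 days between events).
So this recurs on the 6th of each month.
July 2034: Thu Jul 6 2034.
August 2034: Sun Aug 6 2034.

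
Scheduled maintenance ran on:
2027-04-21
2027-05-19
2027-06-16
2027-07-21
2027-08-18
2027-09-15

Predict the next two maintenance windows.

Gaps: 28, 28, 35, 28, 28 days — a mix of 28 and 35. Every date is a Wednesday.
Each is the 3rd Wednesday of its month.
3rd Wednesday of October 2027: 2027-10-20.
3rd Wednesday of November 2027: 2027-11-17.

2027-10-20, 2027-11-17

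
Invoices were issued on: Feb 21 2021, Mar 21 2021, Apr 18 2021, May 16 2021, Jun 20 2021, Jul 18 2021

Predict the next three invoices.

Aug 15 2021, Sep 19 2021, Oct 17 2021

Gaps: 28, 28, 28, 35, 28 days — a mix of 28 and 35. Every date is a Sunday.
Each is the 3rd Sunday of its month.
August 2021 — 3rd Sunday is Aug 15 2021.
September 2021 — 3rd Sunday is Sep 19 2021.
October 2021 — 3rd Sunday is Oct 17 2021.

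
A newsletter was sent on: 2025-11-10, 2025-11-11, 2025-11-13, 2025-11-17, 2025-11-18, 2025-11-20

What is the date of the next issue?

2025-11-24

The gap pattern 1, 2, 4, 1, 2 repeats every 3 events.
These are the Mondays, Tuesdays and Thursdays of each week.
The following Monday is 2025-11-24.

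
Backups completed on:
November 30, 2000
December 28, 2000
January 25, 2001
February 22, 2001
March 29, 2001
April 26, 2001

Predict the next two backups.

May 31, 2001; June 28, 2001

These are Thursdays with 28, 28, 28, 35, 28-day gaps.
Each is the final Thursday of its month — November 30, 2000 is past the 28th, so '4th Thursday' doesn't fit.
Last Thursday of May 2001: May 31, 2001.
Last Thursday of June 2001: June 28, 2001.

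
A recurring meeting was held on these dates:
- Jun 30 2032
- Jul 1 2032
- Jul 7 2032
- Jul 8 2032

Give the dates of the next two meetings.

Jul 14 2032, Jul 15 2032

Gaps: 1, 6, 1 days — not constant, but cyclic with period 2.
The events fall on every Wednesday and Thursday.
Next Wednesday: Jul 14 2032.
The following Thursday is Jul 15 2032.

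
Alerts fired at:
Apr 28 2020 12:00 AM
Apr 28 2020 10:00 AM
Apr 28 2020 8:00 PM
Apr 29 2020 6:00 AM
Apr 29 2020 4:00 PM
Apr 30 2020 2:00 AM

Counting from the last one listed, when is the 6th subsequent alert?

May 2 2020 2:00 PM

Spacing: 10, 10, 10, 10, 10 h — constant 10 h.
Apr 30 2020 2:00 AM + 10 h = Apr 30 2020 12:00 PM.
Apr 30 2020 12:00 PM + 10 h = Apr 30 2020 10:00 PM.
Apr 30 2020 10:00 PM + 10 h = May 1 2020 8:00 AM.
May 1 2020 8:00 AM + 10 h = May 1 2020 6:00 PM.
May 1 2020 6:00 PM + 10 h = May 2 2020 4:00 AM.
May 2 2020 4:00 AM + 10 h = May 2 2020 2:00 PM.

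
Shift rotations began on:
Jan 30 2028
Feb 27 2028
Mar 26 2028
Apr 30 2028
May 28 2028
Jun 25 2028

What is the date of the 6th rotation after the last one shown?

Dec 31 2028

Every date is a Sunday; gaps 28, 28, 35, 28, 28 days.
Each is the last Sunday of its month (at least one falls on the 29th or later, ruling out '4th Sunday').
Last Sunday of July 2028: Jul 30 2028.
Last Sunday of August 2028: Aug 27 2028.
September 2028 ends with Sunday Sep 24 2028.
October 2028 ends with Sunday Oct 29 2028.
Last Sunday of November 2028: Nov 26 2028.
December 2028 ends with Sunday Dec 31 2028.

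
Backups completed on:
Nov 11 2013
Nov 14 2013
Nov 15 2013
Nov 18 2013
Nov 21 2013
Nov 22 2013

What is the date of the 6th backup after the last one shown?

Dec 6 2013

Every event lands on a Monday or Thursday or Friday (gaps cycle 3, 1, 3, 3, 1).
So the schedule is: every Monday, Thursday and Friday.
Next Monday: Nov 25 2013.
The following Thursday is Nov 28 2013.
Next Friday: Nov 29 2013.
The following Monday is Dec 2 2013.
Next Thursday: Dec 5 2013.
Next Friday: Dec 6 2013.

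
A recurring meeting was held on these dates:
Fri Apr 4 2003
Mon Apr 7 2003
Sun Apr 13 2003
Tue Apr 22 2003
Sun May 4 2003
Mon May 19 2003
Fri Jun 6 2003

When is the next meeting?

Fri Jun 27 2003

Intervals are 3, 6, 9, 12, 15, 18 days — an arithmetic progression with common difference 3.
Next gap: 21 days. Fri Jun 6 2003 + 21 days = Fri Jun 27 2003.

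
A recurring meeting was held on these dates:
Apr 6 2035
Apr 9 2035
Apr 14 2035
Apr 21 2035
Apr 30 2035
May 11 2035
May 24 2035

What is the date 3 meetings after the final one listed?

Intervals are 3, 5, 7, 9, 11, 13 days — an arithmetic progression with common difference 2.
Next gap: 15 days. May 24 2035 + 15 days = Jun 8 2035.
Next gap: 17 days. Jun 8 2035 + 17 days = Jun 25 2035.
Next gap: 19 days. Jun 25 2035 + 19 days = Jul 14 2035.

Jul 14 2035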